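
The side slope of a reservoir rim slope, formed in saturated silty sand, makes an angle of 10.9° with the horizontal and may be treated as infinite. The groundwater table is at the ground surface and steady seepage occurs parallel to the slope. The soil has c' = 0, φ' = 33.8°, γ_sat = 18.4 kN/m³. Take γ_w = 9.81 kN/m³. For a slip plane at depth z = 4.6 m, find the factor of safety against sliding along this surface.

With seepage parallel to the slope and the water table at the surface, the effective normal stress on the slip plane uses the buoyant unit weight γ' = γ_sat − γ_w while the driving shear stress uses γ_sat:
FS = [c' + γ' z cos²β tanφ'] / [γ_sat z sinβ cosβ]
(For c' = 0 this reduces to FS = (γ'/γ_sat)·tanφ'/tanβ.)
γ' = 18.4 − 9.81 = 8.59 kN/m³
Numerator = 0.0 + 8.59·4.6·cos²10.9°·tan33.8° = 0.0 + 8.59·4.6·0.9642·0.6694 = 25.506 kPa
Denominator = 18.4·4.6·sin10.9°·cos10.9° = 18.4·4.6·0.1891·0.9820 = 15.716 kPa
FS = 25.506 / 15.716 = 1.623

FS = 1.62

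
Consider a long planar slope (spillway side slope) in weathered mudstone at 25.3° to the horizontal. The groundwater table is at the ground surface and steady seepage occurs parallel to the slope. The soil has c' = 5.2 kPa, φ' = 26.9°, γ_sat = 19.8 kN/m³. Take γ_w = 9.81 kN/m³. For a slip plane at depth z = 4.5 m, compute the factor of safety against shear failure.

FS = 0.69

With seepage parallel to the slope and the water table at the surface, the effective normal stress on the slip plane uses the buoyant unit weight γ' = γ_sat − γ_w while the driving shear stress uses γ_sat:
FS = [c' + γ' z cos²β tanφ'] / [γ_sat z sinβ cosβ]
γ' = 19.8 − 9.81 = 9.99 kN/m³
Numerator = 5.2 + 9.99·4.5·cos²25.3°·tan26.9° = 5.2 + 9.99·4.5·0.8174·0.5073 = 23.842 kPa
Denominator = 19.8·4.5·sin25.3°·cos25.3° = 19.8·4.5·0.4274·0.9041 = 34.425 kPa
FS = 23.842 / 34.425 = 0.693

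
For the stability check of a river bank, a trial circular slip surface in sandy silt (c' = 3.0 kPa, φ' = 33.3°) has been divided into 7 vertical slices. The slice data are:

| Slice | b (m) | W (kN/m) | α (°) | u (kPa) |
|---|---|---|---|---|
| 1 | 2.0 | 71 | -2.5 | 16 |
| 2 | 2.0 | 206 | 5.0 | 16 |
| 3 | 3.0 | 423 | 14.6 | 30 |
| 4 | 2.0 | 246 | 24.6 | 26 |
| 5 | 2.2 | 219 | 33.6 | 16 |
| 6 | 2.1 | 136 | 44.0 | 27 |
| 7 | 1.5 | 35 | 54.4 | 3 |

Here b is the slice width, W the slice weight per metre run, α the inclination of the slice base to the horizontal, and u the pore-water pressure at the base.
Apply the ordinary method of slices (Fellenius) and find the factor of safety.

FS = 1.33

Ordinary method of slices: FS = Σ[c'·Δl_i + (W_i cosα_i − u_i·Δl_i)·tanφ'] / Σ W_i sinα_i, with Δl_i = b_i / cosα_i.
Slice 1: Δl = 2.0/cos(-2.5°) = 2.002 m; N'_1 = 71·cos(-2.5°) − 16·2.002 = 38.9; c'Δl = 6.01; W sinα = -3.1
Slice 2: Δl = 2.0/cos5.0° = 2.008 m; N'_2 = 206·cos5.0° − 16·2.008 = 173.1; c'Δl = 6.02; W sinα = 18.0
Slice 3: Δl = 3.0/cos14.6° = 3.100 m; N'_3 = 423·cos14.6° − 30·3.100 = 316.3; c'Δl = 9.30; W sinα = 106.6
Slice 4: Δl = 2.0/cos24.6° = 2.200 m; N'_4 = 246·cos24.6° − 26·2.200 = 166.5; c'Δl = 6.60; W sinα = 102.4
Slice 5: Δl = 2.2/cos33.6° = 2.641 m; N'_5 = 219·cos33.6° − 16·2.641 = 140.1; c'Δl = 7.92; W sinα = 121.2
Slice 6: Δl = 2.1/cos44.0° = 2.919 m; N'_6 = 136·cos44.0° − 27·2.919 = 19.0; c'Δl = 8.76; W sinα = 94.5
Slice 7: Δl = 1.5/cos54.4° = 2.577 m; N'_7 = 35·cos54.4° − 3·2.577 = 12.6; c'Δl = 7.73; W sinα = 28.5
Σc'Δl = 52.3 kN/m; ΣN' = 866.6 kN/m; ΣW sinα = 468.0 kN/m
Resisting = 52.3 + 866.6·tan33.3° = 52.3 + 569.3 = 621.6 kN/m
FS = 621.6 / 468.0 = 1.328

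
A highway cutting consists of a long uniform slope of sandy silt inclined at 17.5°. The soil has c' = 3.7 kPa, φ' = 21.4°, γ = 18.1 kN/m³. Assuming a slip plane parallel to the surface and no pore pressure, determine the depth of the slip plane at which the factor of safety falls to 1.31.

Setting FS = 1.31 in FS = [c' + γz cos²β tanφ'] / [γz sinβ cosβ] and solving for z:
z = c' / [γ cosβ (FS·sinβ − cosβ·tanφ')]
  = 3.7 / [18.1·cos17.5°·(1.31·sin17.5° − cos17.5°·tan21.4°)]
  = 3.7 / [18.1·0.9537·(1.31·0.3007 − 0.9537·0.3919)]
  = 3.7 / 0.3481 = 10.628 m

z = 10.63 m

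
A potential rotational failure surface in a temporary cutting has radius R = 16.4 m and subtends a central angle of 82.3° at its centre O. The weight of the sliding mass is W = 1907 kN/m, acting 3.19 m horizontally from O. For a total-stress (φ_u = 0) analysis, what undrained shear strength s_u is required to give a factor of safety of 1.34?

s_u = 21.1 kPa

FS = s_u·L_a·R / (W·d), so s_u = FS·W·d / (L_a·R).
Arc length L_a = R·θ = 16.4·(82.3°·π/180) = 16.4·1.4364 = 23.56 m
s_u = 1.34·1907·3.19 / (23.56·16.4) = 8151.7 / 386.34 = 21.10 kPa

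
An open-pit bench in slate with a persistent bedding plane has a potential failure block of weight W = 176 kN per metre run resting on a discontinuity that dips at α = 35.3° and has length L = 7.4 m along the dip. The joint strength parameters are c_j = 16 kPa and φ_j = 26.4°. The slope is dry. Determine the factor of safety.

FS = 1.87

Resolving the block weight along and normal to the plane and applying the Mohr–Coulomb strength on the joint:
N' = W cosα = 176·cos35.3° = 143.6 kN/m
Driving force T = W sinα = 176·sin35.3° = 101.7 kN/m
Resisting force R = c_j·L + N'·tanφ_j = 16·7.4 + 143.6·tan26.4° = 118.4 + 71.3 = 189.7 kN/m
FS = R / T = 189.7 / 101.7 = 1.865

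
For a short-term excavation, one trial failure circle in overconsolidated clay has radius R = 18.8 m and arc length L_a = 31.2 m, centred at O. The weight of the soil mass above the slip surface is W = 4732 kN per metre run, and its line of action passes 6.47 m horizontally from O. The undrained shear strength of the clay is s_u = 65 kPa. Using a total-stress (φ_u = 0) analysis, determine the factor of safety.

FS = 1.25

Taking moments about the centre O, the resisting moment is provided by the undrained shear strength acting along the arc:
M_R = s_u·L_a·R = 65·31.20·18.8 = 38126.4 kN·m/m
M_D = W·d = 4732·6.47 = 30616.0 kN·m/m
FS = M_R / M_D = 38126.4 / 30616.0 = 1.245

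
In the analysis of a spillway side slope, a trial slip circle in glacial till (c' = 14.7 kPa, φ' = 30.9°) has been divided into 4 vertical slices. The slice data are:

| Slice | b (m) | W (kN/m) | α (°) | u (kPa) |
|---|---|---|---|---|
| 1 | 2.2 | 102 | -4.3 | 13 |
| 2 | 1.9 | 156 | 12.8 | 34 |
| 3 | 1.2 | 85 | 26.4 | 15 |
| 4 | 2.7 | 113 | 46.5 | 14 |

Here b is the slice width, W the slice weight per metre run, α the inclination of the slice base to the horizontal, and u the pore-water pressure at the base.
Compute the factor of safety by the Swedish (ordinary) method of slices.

FS = 1.91

Ordinary method of slices: FS = Σ[c'·Δl_i + (W_i cosα_i − u_i·Δl_i)·tanφ'] / Σ W_i sinα_i, with Δl_i = b_i / cosα_i.
Slice 1: Δl = 2.2/cos(-4.3°) = 2.206 m; N'_1 = 102·cos(-4.3°) − 13·2.206 = 73.0; c'Δl = 32.43; W sinα = -7.6
Slice 2: Δl = 1.9/cos12.8° = 1.948 m; N'_2 = 156·cos12.8° − 34·1.948 = 85.9; c'Δl = 28.64; W sinα = 34.6
Slice 3: Δl = 1.2/cos26.4° = 1.340 m; N'_3 = 85·cos26.4° − 15·1.340 = 56.0; c'Δl = 19.69; W sinα = 37.8
Slice 4: Δl = 2.7/cos46.5° = 3.922 m; N'_4 = 113·cos46.5° − 14·3.922 = 22.9; c'Δl = 57.66; W sinα = 82.0
Σc'Δl = 138.4 kN/m; ΣN' = 237.8 kN/m; ΣW sinα = 146.7 kN/m
Resisting = 138.4 + 237.8·tan30.9° = 138.4 + 142.3 = 280.8 kN/m
FS = 280.8 / 146.7 = 1.914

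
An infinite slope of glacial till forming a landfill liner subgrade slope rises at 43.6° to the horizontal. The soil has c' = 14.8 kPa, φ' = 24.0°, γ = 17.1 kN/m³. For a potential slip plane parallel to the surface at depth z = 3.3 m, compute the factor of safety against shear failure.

FS = 0.99

For an infinite slope with a slip plane parallel to the surface (no pore pressure): FS = [c' + γz cos²β tanφ'] / [γz sinβ cosβ].
γz = 17.1·3.3 = 56.43 kN/m²
Numerator = 14.8 + 56.43·cos²43.6°·tan24.0° = 14.8 + 56.43·0.5244·0.4452 = 27.976 kPa
Denominator = 56.43·sin43.6°·cos43.6° = 56.43·0.6896·0.7242 = 28.181 kPa
FS = 27.976 / 28.181 = 0.993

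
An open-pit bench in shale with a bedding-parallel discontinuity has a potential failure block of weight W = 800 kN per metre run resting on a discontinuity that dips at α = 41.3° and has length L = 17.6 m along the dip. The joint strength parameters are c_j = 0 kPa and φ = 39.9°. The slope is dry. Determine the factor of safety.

Resolving the block weight along and normal to the plane and applying the Mohr–Coulomb strength on the joint:
N' = W cosα = 800·cos41.3° = 601.0 kN/m
Driving force T = W sinα = 800·sin41.3° = 528.0 kN/m
Resisting force R = c_j·L + N'·tanφ = 0·17.6 + 601.0·tan39.9° = 0.0 + 502.5 = 502.5 kN/m
FS = R / T = 502.5 / 528.0 = 0.952

FS = 0.95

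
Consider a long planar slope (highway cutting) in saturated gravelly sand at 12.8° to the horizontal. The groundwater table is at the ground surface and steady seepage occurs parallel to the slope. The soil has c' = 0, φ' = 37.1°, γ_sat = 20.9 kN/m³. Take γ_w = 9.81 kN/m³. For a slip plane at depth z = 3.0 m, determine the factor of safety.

FS = 1.77

With seepage parallel to the slope and the water table at the surface, the effective normal stress on the slip plane uses the buoyant unit weight γ' = γ_sat − γ_w while the driving shear stress uses γ_sat:
FS = [c' + γ' z cos²β tanφ'] / [γ_sat z sinβ cosβ]
(For c' = 0 this reduces to FS = (γ'/γ_sat)·tanφ'/tanβ.)
γ' = 20.9 − 9.81 = 11.09 kN/m³
Numerator = 0.0 + 11.09·3.0·cos²12.8°·tan37.1° = 0.0 + 11.09·3.0·0.9509·0.7563 = 23.927 kPa
Denominator = 20.9·3.0·sin12.8°·cos12.8° = 20.9·3.0·0.2215·0.9751 = 13.546 kPa
FS = 23.927 / 13.546 = 1.766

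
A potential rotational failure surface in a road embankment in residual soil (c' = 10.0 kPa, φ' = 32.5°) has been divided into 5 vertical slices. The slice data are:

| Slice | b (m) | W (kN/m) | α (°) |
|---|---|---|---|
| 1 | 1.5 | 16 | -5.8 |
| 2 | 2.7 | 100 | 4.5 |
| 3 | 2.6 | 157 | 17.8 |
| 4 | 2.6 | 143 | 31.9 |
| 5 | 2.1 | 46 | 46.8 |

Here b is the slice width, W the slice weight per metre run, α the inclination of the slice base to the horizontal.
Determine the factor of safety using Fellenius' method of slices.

Ordinary method of slices: FS = Σ[c'·Δl_i + (W_i cosα_i)·tanφ'] / Σ W_i sinα_i, with Δl_i = b_i / cosα_i.
Slice 1: Δl = 1.5/cos(-5.8°) = 1.508 m; N'_1 = 16·cos(-5.8°) = 15.9; c'Δl = 15.08; W sinα = -1.6
Slice 2: Δl = 2.7/cos4.5° = 2.708 m; N'_2 = 100·cos4.5° = 99.7; c'Δl = 27.08; W sinα = 7.8
Slice 3: Δl = 2.6/cos17.8° = 2.731 m; N'_3 = 157·cos17.8° = 149.5; c'Δl = 27.31; W sinα = 48.0
Slice 4: Δl = 2.6/cos31.9° = 3.063 m; N'_4 = 143·cos31.9° = 121.4; c'Δl = 30.63; W sinα = 75.6
Slice 5: Δl = 2.1/cos46.8° = 3.068 m; N'_5 = 46·cos46.8° = 31.5; c'Δl = 30.68; W sinα = 33.5
Σc'Δl = 130.8 kN/m; ΣN' = 418.0 kN/m; ΣW sinα = 163.3 kN/m
Resisting = 130.8 + 418.0·tan32.5° = 130.8 + 266.3 = 397.1 kN/m
FS = 397.1 / 163.3 = 2.431

FS = 2.43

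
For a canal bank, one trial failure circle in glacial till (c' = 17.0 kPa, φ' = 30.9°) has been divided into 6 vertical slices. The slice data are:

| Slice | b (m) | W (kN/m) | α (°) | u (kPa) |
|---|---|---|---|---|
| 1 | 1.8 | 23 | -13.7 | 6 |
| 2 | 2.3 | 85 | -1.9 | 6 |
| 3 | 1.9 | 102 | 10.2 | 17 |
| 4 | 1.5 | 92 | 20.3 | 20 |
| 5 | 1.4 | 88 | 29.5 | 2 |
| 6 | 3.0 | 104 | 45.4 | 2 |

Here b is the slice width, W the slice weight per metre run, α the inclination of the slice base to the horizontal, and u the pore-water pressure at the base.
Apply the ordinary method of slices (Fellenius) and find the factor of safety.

Ordinary method of slices: FS = Σ[c'·Δl_i + (W_i cosα_i − u_i·Δl_i)·tanφ'] / Σ W_i sinα_i, with Δl_i = b_i / cosα_i.
Slice 1: Δl = 1.8/cos(-13.7°) = 1.853 m; N'_1 = 23·cos(-13.7°) − 6·1.853 = 11.2; c'Δl = 31.50; W sinα = -5.4
Slice 2: Δl = 2.3/cos(-1.9°) = 2.301 m; N'_2 = 85·cos(-1.9°) − 6·2.301 = 71.1; c'Δl = 39.12; W sinα = -2.8
Slice 3: Δl = 1.9/cos10.2° = 1.931 m; N'_3 = 102·cos10.2° − 17·1.931 = 67.6; c'Δl = 32.82; W sinα = 18.1
Slice 4: Δl = 1.5/cos20.3° = 1.599 m; N'_4 = 92·cos20.3° − 20·1.599 = 54.3; c'Δl = 27.19; W sinα = 31.9
Slice 5: Δl = 1.4/cos29.5° = 1.609 m; N'_5 = 88·cos29.5° − 2·1.609 = 73.4; c'Δl = 27.35; W sinα = 43.3
Slice 6: Δl = 3.0/cos45.4° = 4.273 m; N'_6 = 104·cos45.4° − 2·4.273 = 64.5; c'Δl = 72.63; W sinα = 74.1
Σc'Δl = 230.6 kN/m; ΣN' = 342.1 kN/m; ΣW sinα = 159.1 kN/m
Resisting = 230.6 + 342.1·tan30.9° = 230.6 + 204.7 = 435.3 kN/m
FS = 435.3 / 159.1 = 2.736

FS = 2.74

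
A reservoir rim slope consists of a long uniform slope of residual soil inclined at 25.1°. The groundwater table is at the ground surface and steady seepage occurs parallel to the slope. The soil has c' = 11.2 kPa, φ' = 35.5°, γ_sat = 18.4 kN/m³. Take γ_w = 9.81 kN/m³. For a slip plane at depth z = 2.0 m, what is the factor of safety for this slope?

FS = 1.50

With seepage parallel to the slope and the water table at the surface, the effective normal stress on the slip plane uses the buoyant unit weight γ' = γ_sat − γ_w while the driving shear stress uses γ_sat:
FS = [c' + γ' z cos²β tanφ'] / [γ_sat z sinβ cosβ]
γ' = 18.4 − 9.81 = 8.59 kN/m³
Numerator = 11.2 + 8.59·2.0·cos²25.1°·tan35.5° = 11.2 + 8.59·2.0·0.8201·0.7133 = 21.249 kPa
Denominator = 18.4·2.0·sin25.1°·cos25.1° = 18.4·2.0·0.4242·0.9056 = 14.136 kPa
FS = 21.249 / 14.136 = 1.503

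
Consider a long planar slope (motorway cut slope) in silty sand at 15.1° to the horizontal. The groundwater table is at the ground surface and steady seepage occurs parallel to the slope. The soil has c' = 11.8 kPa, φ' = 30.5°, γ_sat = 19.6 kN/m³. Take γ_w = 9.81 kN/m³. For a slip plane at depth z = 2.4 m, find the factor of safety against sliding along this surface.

With seepage parallel to the slope and the water table at the surface, the effective normal stress on the slip plane uses the buoyant unit weight γ' = γ_sat − γ_w while the driving shear stress uses γ_sat:
FS = [c' + γ' z cos²β tanφ'] / [γ_sat z sinβ cosβ]
γ' = 19.6 − 9.81 = 9.79 kN/m³
Numerator = 11.8 + 9.79·2.4·cos²15.1°·tan30.5° = 11.8 + 9.79·2.4·0.9321·0.5890 = 24.701 kPa
Denominator = 19.6·2.4·sin15.1°·cos15.1° = 19.6·2.4·0.2605·0.9655 = 11.831 kPa
FS = 24.701 / 11.831 = 2.088

FS = 2.09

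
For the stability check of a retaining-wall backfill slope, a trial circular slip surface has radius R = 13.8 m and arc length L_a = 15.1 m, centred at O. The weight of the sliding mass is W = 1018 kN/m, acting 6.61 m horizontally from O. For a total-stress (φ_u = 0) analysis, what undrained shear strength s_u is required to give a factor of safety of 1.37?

s_u = 44.2 kPa

FS = s_u·L_a·R / (W·d), so s_u = FS·W·d / (L_a·R).
s_u = 1.37·1018·6.61 / (15.10·13.8) = 9218.7 / 208.38 = 44.24 kPa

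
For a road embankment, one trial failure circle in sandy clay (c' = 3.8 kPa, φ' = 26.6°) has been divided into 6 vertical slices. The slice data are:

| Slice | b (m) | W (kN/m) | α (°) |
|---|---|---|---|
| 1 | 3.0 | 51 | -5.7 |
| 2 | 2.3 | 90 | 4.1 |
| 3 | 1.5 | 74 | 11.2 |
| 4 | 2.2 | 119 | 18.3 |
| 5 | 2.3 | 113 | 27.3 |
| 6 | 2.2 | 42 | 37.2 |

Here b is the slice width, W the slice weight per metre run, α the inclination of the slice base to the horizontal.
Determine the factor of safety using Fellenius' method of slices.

FS = 2.19

Ordinary method of slices: FS = Σ[c'·Δl_i + (W_i cosα_i)·tanφ'] / Σ W_i sinα_i, with Δl_i = b_i / cosα_i.
Slice 1: Δl = 3.0/cos(-5.7°) = 3.015 m; N'_1 = 51·cos(-5.7°) = 50.7; c'Δl = 11.46; W sinα = -5.1
Slice 2: Δl = 2.3/cos4.1° = 2.306 m; N'_2 = 90·cos4.1° = 89.8; c'Δl = 8.76; W sinα = 6.4
Slice 3: Δl = 1.5/cos11.2° = 1.529 m; N'_3 = 74·cos11.2° = 72.6; c'Δl = 5.81; W sinα = 14.4
Slice 4: Δl = 2.2/cos18.3° = 2.317 m; N'_4 = 119·cos18.3° = 113.0; c'Δl = 8.81; W sinα = 37.4
Slice 5: Δl = 2.3/cos27.3° = 2.588 m; N'_5 = 113·cos27.3° = 100.4; c'Δl = 9.84; W sinα = 51.8
Slice 6: Δl = 2.2/cos37.2° = 2.762 m; N'_6 = 42·cos37.2° = 33.5; c'Δl = 10.50; W sinα = 25.4
Σc'Δl = 55.2 kN/m; ΣN' = 460.0 kN/m; ΣW sinα = 130.3 kN/m
Resisting = 55.2 + 460.0·tan26.6° = 55.2 + 230.3 = 285.5 kN/m
FS = 285.5 / 130.3 = 2.191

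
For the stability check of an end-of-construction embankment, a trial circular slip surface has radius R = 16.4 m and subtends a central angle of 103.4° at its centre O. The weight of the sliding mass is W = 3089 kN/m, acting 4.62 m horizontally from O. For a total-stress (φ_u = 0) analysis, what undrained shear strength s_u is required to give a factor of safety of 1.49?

FS = s_u·L_a·R / (W·d), so s_u = FS·W·d / (L_a·R).
Arc length L_a = R·θ = 16.4·(103.4°·π/180) = 16.4·1.8047 = 29.60 m
s_u = 1.49·3089·4.62 / (29.60·16.4) = 21264.1 / 485.38 = 43.81 kPa

s_u = 43.8 kPa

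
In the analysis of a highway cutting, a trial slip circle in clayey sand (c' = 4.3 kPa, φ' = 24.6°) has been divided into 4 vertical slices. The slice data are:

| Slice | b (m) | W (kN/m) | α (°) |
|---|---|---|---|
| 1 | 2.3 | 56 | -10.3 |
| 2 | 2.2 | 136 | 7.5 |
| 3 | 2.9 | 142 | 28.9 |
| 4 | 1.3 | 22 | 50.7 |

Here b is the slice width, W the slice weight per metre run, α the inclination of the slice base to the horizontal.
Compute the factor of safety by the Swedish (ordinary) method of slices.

Ordinary method of slices: FS = Σ[c'·Δl_i + (W_i cosα_i)·tanφ'] / Σ W_i sinα_i, with Δl_i = b_i / cosα_i.
Slice 1: Δl = 2.3/cos(-10.3°) = 2.338 m; N'_1 = 56·cos(-10.3°) = 55.1; c'Δl = 10.05; W sinα = -10.0
Slice 2: Δl = 2.2/cos7.5° = 2.219 m; N'_2 = 136·cos7.5° = 134.8; c'Δl = 9.54; W sinα = 17.8
Slice 3: Δl = 2.9/cos28.9° = 3.313 m; N'_3 = 142·cos28.9° = 124.3; c'Δl = 14.24; W sinα = 68.6
Slice 4: Δl = 1.3/cos50.7° = 2.052 m; N'_4 = 22·cos50.7° = 13.9; c'Δl = 8.83; W sinα = 17.0
Σc'Δl = 42.7 kN/m; ΣN' = 328.2 kN/m; ΣW sinα = 93.4 kN/m
Resisting = 42.7 + 328.2·tan24.6° = 42.7 + 150.3 = 192.9 kN/m
FS = 192.9 / 93.4 = 2.066

FS = 2.07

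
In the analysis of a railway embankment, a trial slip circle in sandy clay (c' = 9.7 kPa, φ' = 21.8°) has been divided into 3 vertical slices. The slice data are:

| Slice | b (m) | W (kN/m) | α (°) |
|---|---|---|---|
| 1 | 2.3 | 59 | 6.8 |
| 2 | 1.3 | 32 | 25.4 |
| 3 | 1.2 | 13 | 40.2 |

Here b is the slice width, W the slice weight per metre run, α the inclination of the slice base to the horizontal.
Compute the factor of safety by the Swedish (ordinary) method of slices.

FS = 3.11

Ordinary method of slices: FS = Σ[c'·Δl_i + (W_i cosα_i)·tanφ'] / Σ W_i sinα_i, with Δl_i = b_i / cosα_i.
Slice 1: Δl = 2.3/cos6.8° = 2.316 m; N'_1 = 59·cos6.8° = 58.6; c'Δl = 22.47; W sinα = 7.0
Slice 2: Δl = 1.3/cos25.4° = 1.439 m; N'_2 = 32·cos25.4° = 28.9; c'Δl = 13.96; W sinα = 13.7
Slice 3: Δl = 1.2/cos40.2° = 1.571 m; N'_3 = 13·cos40.2° = 9.9; c'Δl = 15.24; W sinα = 8.4
Σc'Δl = 51.7 kN/m; ΣN' = 97.4 kN/m; ΣW sinα = 29.1 kN/m
Resisting = 51.7 + 97.4·tan21.8° = 51.7 + 39.0 = 90.6 kN/m
FS = 90.6 / 29.1 = 3.114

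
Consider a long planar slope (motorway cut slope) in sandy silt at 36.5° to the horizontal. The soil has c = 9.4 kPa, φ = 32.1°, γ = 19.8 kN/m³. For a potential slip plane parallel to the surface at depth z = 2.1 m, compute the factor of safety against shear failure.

FS = 1.32

For an infinite slope with a slip plane parallel to the surface (no pore pressure): FS = [c + γz cos²β tanφ] / [γz sinβ cosβ].
γz = 19.8·2.1 = 41.58 kN/m²
Numerator = 9.4 + 41.58·cos²36.5°·tan32.1° = 9.4 + 41.58·0.6462·0.6273 = 26.255 kPa
Denominator = 41.58·sin36.5°·cos36.5° = 41.58·0.5948·0.8039 = 19.882 kPa
FS = 26.255 / 19.882 = 1.321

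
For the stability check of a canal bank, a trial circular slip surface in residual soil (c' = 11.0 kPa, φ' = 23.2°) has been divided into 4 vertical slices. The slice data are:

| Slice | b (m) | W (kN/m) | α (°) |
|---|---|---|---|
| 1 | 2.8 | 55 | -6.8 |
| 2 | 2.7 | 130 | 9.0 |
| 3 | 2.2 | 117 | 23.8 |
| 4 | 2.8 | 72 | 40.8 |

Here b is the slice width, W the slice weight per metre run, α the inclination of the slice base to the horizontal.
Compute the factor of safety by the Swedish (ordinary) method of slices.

FS = 2.55

Ordinary method of slices: FS = Σ[c'·Δl_i + (W_i cosα_i)·tanφ'] / Σ W_i sinα_i, with Δl_i = b_i / cosα_i.
Slice 1: Δl = 2.8/cos(-6.8°) = 2.820 m; N'_1 = 55·cos(-6.8°) = 54.6; c'Δl = 31.02; W sinα = -6.5
Slice 2: Δl = 2.7/cos9.0° = 2.734 m; N'_2 = 130·cos9.0° = 128.4; c'Δl = 30.07; W sinα = 20.3
Slice 3: Δl = 2.2/cos23.8° = 2.404 m; N'_3 = 117·cos23.8° = 107.1; c'Δl = 26.45; W sinα = 47.2
Slice 4: Δl = 2.8/cos40.8° = 3.699 m; N'_4 = 72·cos40.8° = 54.5; c'Δl = 40.69; W sinα = 47.0
Σc'Δl = 128.2 kN/m; ΣN' = 344.6 kN/m; ΣW sinα = 108.1 kN/m
Resisting = 128.2 + 344.6·tan23.2° = 128.2 + 147.7 = 275.9 kN/m
FS = 275.9 / 108.1 = 2.553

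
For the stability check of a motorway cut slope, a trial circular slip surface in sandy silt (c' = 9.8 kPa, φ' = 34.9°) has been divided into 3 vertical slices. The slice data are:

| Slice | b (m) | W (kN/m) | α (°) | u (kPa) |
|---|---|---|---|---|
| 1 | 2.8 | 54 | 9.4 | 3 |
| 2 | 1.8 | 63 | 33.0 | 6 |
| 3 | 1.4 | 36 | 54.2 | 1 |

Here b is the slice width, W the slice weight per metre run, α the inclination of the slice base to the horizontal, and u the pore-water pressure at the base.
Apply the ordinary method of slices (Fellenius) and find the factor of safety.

Ordinary method of slices: FS = Σ[c'·Δl_i + (W_i cosα_i − u_i·Δl_i)·tanφ'] / Σ W_i sinα_i, with Δl_i = b_i / cosα_i.
Slice 1: Δl = 2.8/cos9.4° = 2.838 m; N'_1 = 54·cos9.4° − 3·2.838 = 44.8; c'Δl = 27.81; W sinα = 8.8
Slice 2: Δl = 1.8/cos33.0° = 2.146 m; N'_2 = 63·cos33.0° − 6·2.146 = 40.0; c'Δl = 21.03; W sinα = 34.3
Slice 3: Δl = 1.4/cos54.2° = 2.393 m; N'_3 = 36·cos54.2° − 1·2.393 = 18.7; c'Δl = 23.45; W sinα = 29.2
Σc'Δl = 72.3 kN/m; ΣN' = 103.4 kN/m; ΣW sinα = 72.3 kN/m
Resisting = 72.3 + 103.4·tan34.9° = 72.3 + 72.1 = 144.4 kN/m
FS = 144.4 / 72.3 = 1.997

FS = 2.00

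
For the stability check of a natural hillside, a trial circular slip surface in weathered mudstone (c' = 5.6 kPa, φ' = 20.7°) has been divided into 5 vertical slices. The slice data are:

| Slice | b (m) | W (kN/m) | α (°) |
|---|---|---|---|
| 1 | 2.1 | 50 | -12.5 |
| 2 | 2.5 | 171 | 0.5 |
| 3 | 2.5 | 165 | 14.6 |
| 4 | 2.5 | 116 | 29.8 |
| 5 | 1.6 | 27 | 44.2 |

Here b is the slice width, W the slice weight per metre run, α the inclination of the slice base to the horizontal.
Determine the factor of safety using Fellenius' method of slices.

FS = 2.37

Ordinary method of slices: FS = Σ[c'·Δl_i + (W_i cosα_i)·tanφ'] / Σ W_i sinα_i, with Δl_i = b_i / cosα_i.
Slice 1: Δl = 2.1/cos(-12.5°) = 2.151 m; N'_1 = 50·cos(-12.5°) = 48.8; c'Δl = 12.05; W sinα = -10.8
Slice 2: Δl = 2.5/cos0.5° = 2.500 m; N'_2 = 171·cos0.5° = 171.0; c'Δl = 14.00; W sinα = 1.5
Slice 3: Δl = 2.5/cos14.6° = 2.583 m; N'_3 = 165·cos14.6° = 159.7; c'Δl = 14.47; W sinα = 41.6
Slice 4: Δl = 2.5/cos29.8° = 2.881 m; N'_4 = 116·cos29.8° = 100.7; c'Δl = 16.13; W sinα = 57.6
Slice 5: Δl = 1.6/cos44.2° = 2.232 m; N'_5 = 27·cos44.2° = 19.4; c'Δl = 12.50; W sinα = 18.8
Σc'Δl = 69.1 kN/m; ΣN' = 499.5 kN/m; ΣW sinα = 108.7 kN/m
Resisting = 69.1 + 499.5·tan20.7° = 69.1 + 188.7 = 257.9 kN/m
FS = 257.9 / 108.7 = 2.372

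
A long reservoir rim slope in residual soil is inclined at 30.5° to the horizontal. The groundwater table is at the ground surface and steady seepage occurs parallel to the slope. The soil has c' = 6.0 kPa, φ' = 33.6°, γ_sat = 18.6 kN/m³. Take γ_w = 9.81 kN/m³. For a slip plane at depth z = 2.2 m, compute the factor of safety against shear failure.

FS = 0.87

With seepage parallel to the slope and the water table at the surface, the effective normal stress on the slip plane uses the buoyant unit weight γ' = γ_sat − γ_w while the driving shear stress uses γ_sat:
FS = [c' + γ' z cos²β tanφ'] / [γ_sat z sinβ cosβ]
γ' = 18.6 − 9.81 = 8.79 kN/m³
Numerator = 6.0 + 8.79·2.2·cos²30.5°·tan33.6° = 6.0 + 8.79·2.2·0.7424·0.6644 = 15.539 kPa
Denominator = 18.6·2.2·sin30.5°·cos30.5° = 18.6·2.2·0.5075·0.8616 = 17.895 kPa
FS = 15.539 / 17.895 = 0.868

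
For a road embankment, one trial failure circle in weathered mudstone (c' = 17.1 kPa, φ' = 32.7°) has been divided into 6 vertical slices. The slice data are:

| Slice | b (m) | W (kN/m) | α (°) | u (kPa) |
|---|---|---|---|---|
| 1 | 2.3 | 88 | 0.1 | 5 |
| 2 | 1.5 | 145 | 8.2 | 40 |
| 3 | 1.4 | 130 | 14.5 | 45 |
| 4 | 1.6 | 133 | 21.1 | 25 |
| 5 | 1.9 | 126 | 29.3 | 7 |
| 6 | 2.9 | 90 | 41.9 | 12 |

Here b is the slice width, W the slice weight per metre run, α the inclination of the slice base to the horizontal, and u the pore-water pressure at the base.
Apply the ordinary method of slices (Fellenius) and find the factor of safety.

FS = 2.20

Ordinary method of slices: FS = Σ[c'·Δl_i + (W_i cosα_i − u_i·Δl_i)·tanφ'] / Σ W_i sinα_i, with Δl_i = b_i / cosα_i.
Slice 1: Δl = 2.3/cos0.1° = 2.300 m; N'_1 = 88·cos0.1° − 5·2.300 = 76.5; c'Δl = 39.33; W sinα = 0.2
Slice 2: Δl = 1.5/cos8.2° = 1.515 m; N'_2 = 145·cos8.2° − 40·1.515 = 82.9; c'Δl = 25.91; W sinα = 20.7
Slice 3: Δl = 1.4/cos14.5° = 1.446 m; N'_3 = 130·cos14.5° − 45·1.446 = 60.8; c'Δl = 24.73; W sinα = 32.5
Slice 4: Δl = 1.6/cos21.1° = 1.715 m; N'_4 = 133·cos21.1° − 25·1.715 = 81.2; c'Δl = 29.33; W sinα = 47.9
Slice 5: Δl = 1.9/cos29.3° = 2.179 m; N'_5 = 126·cos29.3° − 7·2.179 = 94.6; c'Δl = 37.26; W sinα = 61.7
Slice 6: Δl = 2.9/cos41.9° = 3.896 m; N'_6 = 90·cos41.9° − 12·3.896 = 20.2; c'Δl = 66.63; W sinα = 60.1
Σc'Δl = 223.2 kN/m; ΣN' = 416.3 kN/m; ΣW sinα = 223.0 kN/m
Resisting = 223.2 + 416.3·tan32.7° = 223.2 + 267.2 = 490.4 kN/m
FS = 490.4 / 223.0 = 2.199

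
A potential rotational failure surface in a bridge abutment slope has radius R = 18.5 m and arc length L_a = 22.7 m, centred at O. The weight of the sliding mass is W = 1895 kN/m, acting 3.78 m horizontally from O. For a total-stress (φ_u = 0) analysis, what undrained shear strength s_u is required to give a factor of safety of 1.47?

FS = s_u·L_a·R / (W·d), so s_u = FS·W·d / (L_a·R).
s_u = 1.47·1895·3.78 / (22.70·18.5) = 10529.8 / 419.95 = 25.07 kPa

s_u = 25.1 kPa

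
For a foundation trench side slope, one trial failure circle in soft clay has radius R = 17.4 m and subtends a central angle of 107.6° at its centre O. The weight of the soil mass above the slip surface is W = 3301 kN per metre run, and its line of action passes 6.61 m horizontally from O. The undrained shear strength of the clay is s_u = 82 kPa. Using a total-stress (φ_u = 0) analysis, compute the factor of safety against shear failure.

Taking moments about the centre O, the resisting moment is provided by the undrained shear strength acting along the arc:
Arc length L_a = R·θ = 17.4·(107.6°·π/180) = 17.4·1.8780 = 32.68 m
M_R = s_u·L_a·R = 82·32.68·17.4 = 46623.2 kN·m/m
M_D = W·d = 3301·6.61 = 21819.6 kN·m/m
FS = M_R / M_D = 46623.2 / 21819.6 = 2.137

FS = 2.14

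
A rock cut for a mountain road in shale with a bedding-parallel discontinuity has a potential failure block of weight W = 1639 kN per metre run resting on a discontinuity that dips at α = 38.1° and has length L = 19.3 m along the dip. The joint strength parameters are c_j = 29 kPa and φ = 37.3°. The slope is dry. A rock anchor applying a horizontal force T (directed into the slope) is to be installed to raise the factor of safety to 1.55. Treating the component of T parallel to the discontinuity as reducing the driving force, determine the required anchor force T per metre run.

T = 15 kN/m

Resolving forces along and normal to the sliding plane, with the horizontal anchor force T adding T·sinα to the effective normal force and T·cosα acting up the plane against the driving force:
FS = [c_jL + (W cosα + T sinα) tanφ] / [W sinα − T cosα]
Without the anchor: N' = 1289.8 kN/m, driving T_d = 1011.3 kN/m, resisting R = 29·19.3 + 1289.8·tan37.3° = 1542.3 kN/m, FS = 1.52.
Setting FS = 1.55 and solving for T:
1.55·(1011.3 − T cos38.1°) = 1542.3 + T sin38.1°·tan37.3°
T·(sin38.1°·tan37.3° + 1.55·cos38.1°) = 1.55·1011.3 − 1542.3
T·(0.6170·0.7618 + 1.55·0.7869) = 1567.5 − 1542.3 = 25.3
T·1.6898 = 25.3
T = 15.0 kN/m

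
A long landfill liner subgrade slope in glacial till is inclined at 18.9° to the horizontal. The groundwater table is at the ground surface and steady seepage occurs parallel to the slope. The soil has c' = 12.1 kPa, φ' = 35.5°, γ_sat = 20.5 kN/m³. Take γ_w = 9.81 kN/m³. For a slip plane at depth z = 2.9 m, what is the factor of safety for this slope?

With seepage parallel to the slope and the water table at the surface, the effective normal stress on the slip plane uses the buoyant unit weight γ' = γ_sat − γ_w while the driving shear stress uses γ_sat:
FS = [c' + γ' z cos²β tanφ'] / [γ_sat z sinβ cosβ]
γ' = 20.5 − 9.81 = 10.69 kN/m³
Numerator = 12.1 + 10.69·2.9·cos²18.9°·tan35.5° = 12.1 + 10.69·2.9·0.8951·0.7133 = 31.893 kPa
Denominator = 20.5·2.9·sin18.9°·cos18.9° = 20.5·2.9·0.3239·0.9461 = 18.219 kPa
FS = 31.893 / 18.219 = 1.751

FS = 1.75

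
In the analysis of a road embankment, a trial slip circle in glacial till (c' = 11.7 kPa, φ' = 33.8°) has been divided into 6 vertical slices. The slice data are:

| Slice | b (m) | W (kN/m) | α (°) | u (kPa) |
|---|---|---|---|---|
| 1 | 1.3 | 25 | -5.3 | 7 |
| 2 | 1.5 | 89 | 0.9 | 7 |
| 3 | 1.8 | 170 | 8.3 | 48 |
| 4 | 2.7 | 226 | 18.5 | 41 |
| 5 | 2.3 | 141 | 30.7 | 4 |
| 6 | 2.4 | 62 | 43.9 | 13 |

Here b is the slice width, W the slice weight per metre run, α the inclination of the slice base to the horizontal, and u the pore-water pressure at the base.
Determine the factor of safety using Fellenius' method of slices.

Ordinary method of slices: FS = Σ[c'·Δl_i + (W_i cosα_i − u_i·Δl_i)·tanφ'] / Σ W_i sinα_i, with Δl_i = b_i / cosα_i.
Slice 1: Δl = 1.3/cos(-5.3°) = 1.306 m; N'_1 = 25·cos(-5.3°) − 7·1.306 = 15.8; c'Δl = 15.28; W sinα = -2.3
Slice 2: Δl = 1.5/cos0.9° = 1.500 m; N'_2 = 89·cos0.9° − 7·1.500 = 78.5; c'Δl = 17.55; W sinα = 1.4
Slice 3: Δl = 1.8/cos8.3° = 1.819 m; N'_3 = 170·cos8.3° − 48·1.819 = 80.9; c'Δl = 21.28; W sinα = 24.5
Slice 4: Δl = 2.7/cos18.5° = 2.847 m; N'_4 = 226·cos18.5° − 41·2.847 = 97.6; c'Δl = 33.31; W sinα = 71.7
Slice 5: Δl = 2.3/cos30.7° = 2.675 m; N'_5 = 141·cos30.7° − 4·2.675 = 110.5; c'Δl = 31.30; W sinα = 72.0
Slice 6: Δl = 2.4/cos43.9° = 3.331 m; N'_6 = 62·cos43.9° − 13·3.331 = 1.4; c'Δl = 38.97; W sinα = 43.0
Σc'Δl = 157.7 kN/m; ΣN' = 384.6 kN/m; ΣW sinα = 210.3 kN/m
Resisting = 157.7 + 384.6·tan33.8° = 157.7 + 257.5 = 415.2 kN/m
FS = 415.2 / 210.3 = 1.974

FS = 1.97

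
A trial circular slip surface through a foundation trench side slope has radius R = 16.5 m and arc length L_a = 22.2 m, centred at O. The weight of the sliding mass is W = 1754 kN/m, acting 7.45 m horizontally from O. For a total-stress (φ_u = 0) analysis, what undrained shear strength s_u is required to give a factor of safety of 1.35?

FS = s_u·L_a·R / (W·d), so s_u = FS·W·d / (L_a·R).
s_u = 1.35·1754·7.45 / (22.20·16.5) = 17640.9 / 366.30 = 48.16 kPa

s_u = 48.2 kPa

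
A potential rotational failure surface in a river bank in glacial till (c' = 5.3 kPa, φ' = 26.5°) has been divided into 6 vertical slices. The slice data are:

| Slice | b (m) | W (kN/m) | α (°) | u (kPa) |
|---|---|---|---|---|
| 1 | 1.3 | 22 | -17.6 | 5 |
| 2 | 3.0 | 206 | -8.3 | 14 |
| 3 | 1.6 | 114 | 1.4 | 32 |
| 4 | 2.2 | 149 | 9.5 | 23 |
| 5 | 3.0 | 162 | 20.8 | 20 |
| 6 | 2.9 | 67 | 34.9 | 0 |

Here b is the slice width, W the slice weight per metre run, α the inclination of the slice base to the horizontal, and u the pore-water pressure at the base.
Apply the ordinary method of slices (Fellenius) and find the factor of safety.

Ordinary method of slices: FS = Σ[c'·Δl_i + (W_i cosα_i − u_i·Δl_i)·tanφ'] / Σ W_i sinα_i, with Δl_i = b_i / cosα_i.
Slice 1: Δl = 1.3/cos(-17.6°) = 1.364 m; N'_1 = 22·cos(-17.6°) − 5·1.364 = 14.2; c'Δl = 7.23; W sinα = -6.7
Slice 2: Δl = 3.0/cos(-8.3°) = 3.032 m; N'_2 = 206·cos(-8.3°) − 14·3.032 = 161.4; c'Δl = 16.07; W sinα = -29.7
Slice 3: Δl = 1.6/cos1.4° = 1.600 m; N'_3 = 114·cos1.4° − 32·1.600 = 62.8; c'Δl = 8.48; W sinα = 2.8
Slice 4: Δl = 2.2/cos9.5° = 2.231 m; N'_4 = 149·cos9.5° − 23·2.231 = 95.7; c'Δl = 11.82; W sinα = 24.6
Slice 5: Δl = 3.0/cos20.8° = 3.209 m; N'_5 = 162·cos20.8° − 20·3.209 = 87.3; c'Δl = 17.01; W sinα = 57.5
Slice 6: Δl = 2.9/cos34.9° = 3.536 m; N'_6 = 67·cos34.9° − 0·3.536 = 55.0; c'Δl = 18.74; W sinα = 38.3
Σc'Δl = 79.4 kN/m; ΣN' = 476.2 kN/m; ΣW sinα = 86.8 kN/m
Resisting = 79.4 + 476.2·tan26.5° = 79.4 + 237.4 = 316.8 kN/m
FS = 316.8 / 86.8 = 3.647

FS = 3.65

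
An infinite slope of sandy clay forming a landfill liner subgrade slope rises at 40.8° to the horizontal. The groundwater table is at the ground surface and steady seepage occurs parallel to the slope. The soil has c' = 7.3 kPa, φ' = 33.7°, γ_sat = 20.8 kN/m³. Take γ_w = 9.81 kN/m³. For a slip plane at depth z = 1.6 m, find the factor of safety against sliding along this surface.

With seepage parallel to the slope and the water table at the surface, the effective normal stress on the slip plane uses the buoyant unit weight γ' = γ_sat − γ_w while the driving shear stress uses γ_sat:
FS = [c' + γ' z cos²β tanφ'] / [γ_sat z sinβ cosβ]
γ' = 20.8 − 9.81 = 10.99 kN/m³
Numerator = 7.3 + 10.99·1.6·cos²40.8°·tan33.7° = 7.3 + 10.99·1.6·0.5730·0.6669 = 14.020 kPa
Denominator = 20.8·1.6·sin40.8°·cos40.8° = 20.8·1.6·0.6534·0.7570 = 16.461 kPa
FS = 14.020 / 16.461 = 0.852

FS = 0.85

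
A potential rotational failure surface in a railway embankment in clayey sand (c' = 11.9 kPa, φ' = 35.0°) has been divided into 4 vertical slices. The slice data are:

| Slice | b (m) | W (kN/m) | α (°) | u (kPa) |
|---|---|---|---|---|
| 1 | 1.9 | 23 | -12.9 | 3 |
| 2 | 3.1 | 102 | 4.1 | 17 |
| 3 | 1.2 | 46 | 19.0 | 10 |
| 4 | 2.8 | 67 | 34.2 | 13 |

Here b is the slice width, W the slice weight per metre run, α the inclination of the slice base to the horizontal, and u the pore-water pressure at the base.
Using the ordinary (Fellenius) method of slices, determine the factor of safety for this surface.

Ordinary method of slices: FS = Σ[c'·Δl_i + (W_i cosα_i − u_i·Δl_i)·tanφ'] / Σ W_i sinα_i, with Δl_i = b_i / cosα_i.
Slice 1: Δl = 1.9/cos(-12.9°) = 1.949 m; N'_1 = 23·cos(-12.9°) − 3·1.949 = 16.6; c'Δl = 23.20; W sinα = -5.1
Slice 2: Δl = 3.1/cos4.1° = 3.108 m; N'_2 = 102·cos4.1° − 17·3.108 = 48.9; c'Δl = 36.98; W sinα = 7.3
Slice 3: Δl = 1.2/cos19.0° = 1.269 m; N'_3 = 46·cos19.0° − 10·1.269 = 30.8; c'Δl = 15.10; W sinα = 15.0
Slice 4: Δl = 2.8/cos34.2° = 3.385 m; N'_4 = 67·cos34.2° − 13·3.385 = 11.4; c'Δl = 40.29; W sinα = 37.7
Σc'Δl = 115.6 kN/m; ΣN' = 107.7 kN/m; ΣW sinα = 54.8 kN/m
Resisting = 115.6 + 107.7·tan35.0° = 115.6 + 75.4 = 191.0 kN/m
FS = 191.0 / 54.8 = 3.485

FS = 3.49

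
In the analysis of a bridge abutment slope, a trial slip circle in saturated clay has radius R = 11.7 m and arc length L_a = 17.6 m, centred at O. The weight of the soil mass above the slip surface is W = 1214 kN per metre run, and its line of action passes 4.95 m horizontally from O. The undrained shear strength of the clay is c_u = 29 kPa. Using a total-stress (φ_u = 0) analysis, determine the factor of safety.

Taking moments about the centre O, the resisting moment is provided by the undrained shear strength acting along the arc:
M_R = c_u·L_a·R = 29·17.60·11.7 = 5971.7 kN·m/m
M_D = W·d = 1214·4.95 = 6009.3 kN·m/m
FS = M_R / M_D = 5971.7 / 6009.3 = 0.994

FS = 0.99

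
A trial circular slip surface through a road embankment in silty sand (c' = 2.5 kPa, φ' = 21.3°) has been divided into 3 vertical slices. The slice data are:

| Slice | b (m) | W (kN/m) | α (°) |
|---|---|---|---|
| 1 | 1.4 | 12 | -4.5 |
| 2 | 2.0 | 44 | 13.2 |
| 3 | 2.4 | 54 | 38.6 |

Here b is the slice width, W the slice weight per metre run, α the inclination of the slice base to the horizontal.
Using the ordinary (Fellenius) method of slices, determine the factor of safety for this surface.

Ordinary method of slices: FS = Σ[c'·Δl_i + (W_i cosα_i)·tanφ'] / Σ W_i sinα_i, with Δl_i = b_i / cosα_i.
Slice 1: Δl = 1.4/cos(-4.5°) = 1.404 m; N'_1 = 12·cos(-4.5°) = 12.0; c'Δl = 3.51; W sinα = -0.9
Slice 2: Δl = 2.0/cos13.2° = 2.054 m; N'_2 = 44·cos13.2° = 42.8; c'Δl = 5.14; W sinα = 10.0
Slice 3: Δl = 2.4/cos38.6° = 3.071 m; N'_3 = 54·cos38.6° = 42.2; c'Δl = 7.68; W sinα = 33.7
Σc'Δl = 16.3 kN/m; ΣN' = 97.0 kN/m; ΣW sinα = 42.8 kN/m
Resisting = 16.3 + 97.0·tan21.3° = 16.3 + 37.8 = 54.1 kN/m
FS = 54.1 / 42.8 = 1.265

FS = 1.27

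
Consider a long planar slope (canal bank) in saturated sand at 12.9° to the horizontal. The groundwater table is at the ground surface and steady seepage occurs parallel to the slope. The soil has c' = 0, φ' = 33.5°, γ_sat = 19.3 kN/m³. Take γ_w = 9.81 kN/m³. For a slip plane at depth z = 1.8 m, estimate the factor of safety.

FS = 1.42

With seepage parallel to the slope and the water table at the surface, the effective normal stress on the slip plane uses the buoyant unit weight γ' = γ_sat − γ_w while the driving shear stress uses γ_sat:
FS = [c' + γ' z cos²β tanφ'] / [γ_sat z sinβ cosβ]
(For c' = 0 this reduces to FS = (γ'/γ_sat)·tanφ'/tanβ.)
γ' = 19.3 − 9.81 = 9.49 kN/m³
Numerator = 0.0 + 9.49·1.8·cos²12.9°·tan33.5° = 0.0 + 9.49·1.8·0.9502·0.6619 = 10.743 kPa
Denominator = 19.3·1.8·sin12.9°·cos12.9° = 19.3·1.8·0.2233·0.9748 = 7.560 kPa
FS = 10.743 / 7.560 = 1.421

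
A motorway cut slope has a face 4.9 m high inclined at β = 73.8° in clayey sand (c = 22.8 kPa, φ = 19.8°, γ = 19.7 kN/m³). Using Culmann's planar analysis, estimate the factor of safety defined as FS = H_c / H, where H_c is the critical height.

H_c = (4c/γ) · sinβ cosφ / [1 − cos(β − φ)]
    = (4·22.8/19.7) · sin73.8°·cos19.8° / [1 − cos54.0°]
    = 4.629 · 0.9035 / 0.4122 = 10.15 m
FS = H_c / H = 10.15 / 4.9 = 2.071

FS = 2.07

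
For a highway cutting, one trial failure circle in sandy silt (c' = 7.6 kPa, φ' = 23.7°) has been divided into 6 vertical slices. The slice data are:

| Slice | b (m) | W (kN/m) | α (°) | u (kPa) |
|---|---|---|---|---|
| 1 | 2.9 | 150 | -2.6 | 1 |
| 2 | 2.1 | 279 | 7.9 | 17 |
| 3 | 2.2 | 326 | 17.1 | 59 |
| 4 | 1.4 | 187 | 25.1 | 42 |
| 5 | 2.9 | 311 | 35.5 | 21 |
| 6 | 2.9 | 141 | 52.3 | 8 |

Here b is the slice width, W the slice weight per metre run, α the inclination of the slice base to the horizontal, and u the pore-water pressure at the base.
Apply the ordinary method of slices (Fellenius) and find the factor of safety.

FS = 1.05

Ordinary method of slices: FS = Σ[c'·Δl_i + (W_i cosα_i − u_i·Δl_i)·tanφ'] / Σ W_i sinα_i, with Δl_i = b_i / cosα_i.
Slice 1: Δl = 2.9/cos(-2.6°) = 2.903 m; N'_1 = 150·cos(-2.6°) − 1·2.903 = 146.9; c'Δl = 22.06; W sinα = -6.8
Slice 2: Δl = 2.1/cos7.9° = 2.120 m; N'_2 = 279·cos7.9° − 17·2.120 = 240.3; c'Δl = 16.11; W sinα = 38.3
Slice 3: Δl = 2.2/cos17.1° = 2.302 m; N'_3 = 326·cos17.1° − 59·2.302 = 175.8; c'Δl = 17.49; W sinα = 95.9
Slice 4: Δl = 1.4/cos25.1° = 1.546 m; N'_4 = 187·cos25.1° − 42·1.546 = 104.4; c'Δl = 11.75; W sinα = 79.3
Slice 5: Δl = 2.9/cos35.5° = 3.562 m; N'_5 = 311·cos35.5° − 21·3.562 = 178.4; c'Δl = 27.07; W sinα = 180.6
Slice 6: Δl = 2.9/cos52.3° = 4.742 m; N'_6 = 141·cos52.3° − 8·4.742 = 48.3; c'Δl = 36.04; W sinα = 111.6
Σc'Δl = 130.5 kN/m; ΣN' = 894.1 kN/m; ΣW sinα = 498.9 kN/m
Resisting = 130.5 + 894.1·tan23.7° = 130.5 + 392.5 = 523.0 kN/m
FS = 523.0 / 498.9 = 1.048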